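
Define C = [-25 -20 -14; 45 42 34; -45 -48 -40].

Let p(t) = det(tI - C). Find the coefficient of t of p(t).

p(t) = t^3 + 23t^2 + 172t + 420.
The coefficient of t is 172.

172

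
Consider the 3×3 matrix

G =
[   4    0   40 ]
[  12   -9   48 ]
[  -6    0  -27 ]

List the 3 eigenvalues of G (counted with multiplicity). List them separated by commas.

-12, -11, -9

Compute the characteristic polynomial p(s) = det(sI - G).
Cofactor expansion gives p(s) = s^3 + 32s^2 + 339s + 1188.
Since p(-9) = 0, s = -9 is a root.
Dividing by (s + 9) leaves s^2 + 23s + 132.
The quadratic factors as (s + 12)·(s + 11).
Eigenvalues: -12, -11, -9.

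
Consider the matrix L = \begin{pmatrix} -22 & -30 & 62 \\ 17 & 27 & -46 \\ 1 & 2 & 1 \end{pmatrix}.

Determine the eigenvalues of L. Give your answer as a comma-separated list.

-7, 6, 7

The characteristic polynomial is p(λ) = det(λI - L).
Expanding the 3×3 determinant: p(λ) = λ^3 - 6λ^2 - 49λ + 294.
Try λ = 7: p(7) = 0, so 7 is a root.
Factor out (λ - 7): p(λ) = (λ - 7)·(λ^2 + λ - 42).
The quadratic factors as (λ + 7)·(λ - 6).
Eigenvalues: -7, 6, 7.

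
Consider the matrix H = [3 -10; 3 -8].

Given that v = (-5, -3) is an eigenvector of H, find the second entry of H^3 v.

81

First find the eigenvalue: Hv = (15, 9) = -3·(-5, -3), so λ = -3.
Then H^3 v = λ^3·v = (-3)^3·(-5, -3) = -27·(-5, -3) = (135, 81).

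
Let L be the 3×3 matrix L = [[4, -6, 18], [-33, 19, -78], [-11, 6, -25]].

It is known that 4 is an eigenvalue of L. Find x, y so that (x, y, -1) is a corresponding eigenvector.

We need (L - 4I)v = 0.
L - 4I = [[0, -6, 18], [-33, 15, -78], [-11, 6, -29]].
Row 1: (0)·x + (-6)·y + (18)·-1 = 0
Row 2: (-33)·x + (15)·y + (-78)·-1 = 0
Row 3: (-11)·x + (6)·y + (-29)·-1 = 0
Solving gives x = 1, y = -3.
Check: L·(1, -3, -1) = (4, -12, -4) = 4·(1, -3, -1).

1, -3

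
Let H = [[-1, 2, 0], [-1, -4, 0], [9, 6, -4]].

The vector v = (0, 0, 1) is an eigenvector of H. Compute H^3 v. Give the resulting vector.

First find the eigenvalue: Hv = (0, 0, -4) = -4·(0, 0, 1), so λ = -4.
Then H^3 v = λ^3·v = (-4)^3·(0, 0, 1) = -64·(0, 0, 1) = (0, 0, -64).

(0, 0, -64)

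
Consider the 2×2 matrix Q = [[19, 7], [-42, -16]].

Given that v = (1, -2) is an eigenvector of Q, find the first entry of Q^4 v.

First find the eigenvalue: Qv = (5, -10) = 5·(1, -2), so λ = 5.
Then Q^4 v = λ^4·v = 5^4·(1, -2) = 625·(1, -2) = (625, -1250).

625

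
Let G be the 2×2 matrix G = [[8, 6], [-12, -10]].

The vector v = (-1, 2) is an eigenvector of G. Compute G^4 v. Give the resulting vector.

First find the eigenvalue: Gv = (4, -8) = -4·(-1, 2), so λ = -4.
Then G^4 v = λ^4·v = (-4)^4·(-1, 2) = 256·(-1, 2) = (-256, 512).

(-256, 512)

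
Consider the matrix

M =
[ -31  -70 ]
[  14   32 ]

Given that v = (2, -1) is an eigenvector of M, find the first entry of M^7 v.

32768

First find the eigenvalue: Mv = (8, -4) = 4·(2, -1), so λ = 4.
Then M^7 v = λ^7·v = 4^7·(2, -1) = 16384·(2, -1) = (32768, -16384).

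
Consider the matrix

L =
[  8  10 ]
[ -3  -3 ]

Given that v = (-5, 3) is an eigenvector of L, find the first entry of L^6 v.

-320

First find the eigenvalue: Lv = (-10, 6) = 2·(-5, 3), so λ = 2.
Then L^6 v = λ^6·v = 2^6·(-5, 3) = 64·(-5, 3) = (-320, 192).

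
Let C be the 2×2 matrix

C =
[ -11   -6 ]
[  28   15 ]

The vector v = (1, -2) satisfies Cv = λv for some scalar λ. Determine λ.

1

Compute Cv: C·(1, -2) = (1, -2).
Since Cv = λv, compare component 1: 1 = λ·1, so λ = 1.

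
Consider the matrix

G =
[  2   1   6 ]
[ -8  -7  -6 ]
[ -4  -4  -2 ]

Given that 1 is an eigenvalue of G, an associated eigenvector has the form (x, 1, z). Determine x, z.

We need (G - 1I)v = 0.
G - 1I = [[1, 1, 6], [-8, -8, -6], [-4, -4, -3]].
Row 1: (1)·x + (1)·1 + (6)·z = 0
Row 2: (-8)·x + (-8)·1 + (-6)·z = 0
Row 3: (-4)·x + (-4)·1 + (-3)·z = 0
Solving gives x = -1, z = 0.
Check: G·(-1, 1, 0) = (-1, 1, 0) = 1·(-1, 1, 0).

-1, 0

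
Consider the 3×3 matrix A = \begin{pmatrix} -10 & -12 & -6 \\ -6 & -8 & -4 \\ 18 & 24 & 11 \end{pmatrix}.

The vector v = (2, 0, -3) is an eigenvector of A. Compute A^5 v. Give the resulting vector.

(-2, 0, 3)

First find the eigenvalue: Av = (-2, 0, 3) = -1·(2, 0, -3), so λ = -1.
Then A^5 v = λ^5·v = (-1)^5·(2, 0, -3) = -1·(2, 0, -3) = (-2, 0, 3).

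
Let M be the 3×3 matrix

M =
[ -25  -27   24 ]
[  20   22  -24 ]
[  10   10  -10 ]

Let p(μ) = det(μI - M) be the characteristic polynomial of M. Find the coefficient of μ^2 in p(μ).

The coefficient of μ^2 of det(μI - M) is −trace(M).
trace(M) = (-25) + (22) + (-10) = -13, so the coefficient is 13.

13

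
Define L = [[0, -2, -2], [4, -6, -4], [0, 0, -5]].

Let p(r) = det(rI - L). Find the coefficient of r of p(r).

38

p(r) = r^3 + 11r^2 + 38r + 40.
The coefficient of r is 38.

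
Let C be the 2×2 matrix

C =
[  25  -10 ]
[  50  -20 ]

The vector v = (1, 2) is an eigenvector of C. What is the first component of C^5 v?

First find the eigenvalue: Cv = (5, 10) = 5·(1, 2), so λ = 5.
Then C^5 v = λ^5·v = 5^5·(1, 2) = 3125·(1, 2) = (3125, 6250).

3125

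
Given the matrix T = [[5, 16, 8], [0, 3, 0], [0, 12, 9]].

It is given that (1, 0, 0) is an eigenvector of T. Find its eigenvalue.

5

Compute Tv: T·(1, 0, 0) = (5, 0, 0).
Since Tv = λv, compare component 1: 5 = λ·1, so λ = 5.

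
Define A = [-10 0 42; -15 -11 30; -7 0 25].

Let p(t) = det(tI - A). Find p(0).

p(0) = det(0·I − A) = det(−A) = (−1)^3·det(A).
det(A) = -484, so p(0) = 484.

484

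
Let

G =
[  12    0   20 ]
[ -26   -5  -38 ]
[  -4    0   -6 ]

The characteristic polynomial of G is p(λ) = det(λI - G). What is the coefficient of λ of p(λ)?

-22

p(λ) = λ^3 - λ^2 - 22λ + 40.
The coefficient of λ is -22.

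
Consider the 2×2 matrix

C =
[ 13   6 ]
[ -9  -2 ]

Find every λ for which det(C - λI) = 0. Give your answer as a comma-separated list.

det(C - tI) = (13 - t)(-2 - t) - (6)·(-9) = t^2 - 11t + 28.
This factors as (t - 4)·(t - 7) = 0.
Eigenvalues: 4, 7.

4, 7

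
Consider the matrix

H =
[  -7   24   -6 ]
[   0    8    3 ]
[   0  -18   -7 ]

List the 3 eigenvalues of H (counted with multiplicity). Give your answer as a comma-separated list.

Set up det(λI - H) = 0.
Cofactor expansion gives p(λ) = λ^3 + 6λ^2 - 9λ - 14.
Try λ = -1: p(-1) = 0, so -1 is a root.
Dividing by (λ + 1) leaves λ^2 + 5λ - 14.
The quadratic factors as (λ + 7)·(λ - 2).
Eigenvalues: -7, -1, 2.

-7, -1, 2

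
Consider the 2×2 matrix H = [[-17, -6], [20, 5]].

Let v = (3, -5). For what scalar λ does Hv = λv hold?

-7

Compute Hv: H·(3, -5) = (-21, 35).
Since Hv = λv, compare component 1: -21 = λ·3, so λ = -7.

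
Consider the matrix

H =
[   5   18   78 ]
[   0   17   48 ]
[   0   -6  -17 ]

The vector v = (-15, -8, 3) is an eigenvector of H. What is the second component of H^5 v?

First find the eigenvalue: Hv = (15, 8, -3) = -1·(-15, -8, 3), so λ = -1.
Then H^5 v = λ^5·v = (-1)^5·(-15, -8, 3) = -1·(-15, -8, 3) = (15, 8, -3).

8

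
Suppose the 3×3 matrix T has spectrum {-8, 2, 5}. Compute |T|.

det(T) is the product of the eigenvalues: (-8) · (2) · (5) = -80.

-80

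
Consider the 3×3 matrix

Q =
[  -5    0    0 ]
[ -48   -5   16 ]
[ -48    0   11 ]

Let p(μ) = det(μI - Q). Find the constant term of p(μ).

p(μ) = μ^3 - μ^2 - 85μ - 275.
The constant term is -275.

-275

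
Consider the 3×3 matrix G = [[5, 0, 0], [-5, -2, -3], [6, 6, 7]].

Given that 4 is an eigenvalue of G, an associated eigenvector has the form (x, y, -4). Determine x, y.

We need (G - 4I)v = 0.
G - 4I = [[1, 0, 0], [-5, -6, -3], [6, 6, 3]].
Row 1: (1)·x + (0)·y + (0)·-4 = 0
Row 2: (-5)·x + (-6)·y + (-3)·-4 = 0
Row 3: (6)·x + (6)·y + (3)·-4 = 0
Solving gives x = 0, y = 2.
Check: G·(0, 2, -4) = (0, 8, -16) = 4·(0, 2, -4).

0, 2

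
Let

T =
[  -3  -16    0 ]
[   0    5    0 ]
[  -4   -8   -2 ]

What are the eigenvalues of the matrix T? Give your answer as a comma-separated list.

-3, -2, 5

Compute the characteristic polynomial p(μ) = det(μI - T).
Expanding the 3×3 determinant: p(μ) = μ^3 - 19μ - 30.
Try μ = -3: p(-3) = 0, so -3 is a root.
Factor out (μ + 3): p(μ) = (μ + 3)·(μ^2 - 3μ - 10).
The quadratic factors as (μ + 2)·(μ - 5).
Eigenvalues: -3, -2, 5.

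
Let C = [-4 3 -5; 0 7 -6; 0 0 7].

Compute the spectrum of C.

-4, 7, 7

C is upper triangular, so its eigenvalues are the diagonal entries.
Diagonal: -4, 7, 7.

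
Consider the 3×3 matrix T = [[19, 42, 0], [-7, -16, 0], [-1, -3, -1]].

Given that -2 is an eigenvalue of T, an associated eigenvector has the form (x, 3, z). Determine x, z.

-6, 3

We need (T + 2I)v = 0.
T + 2I = [[21, 42, 0], [-7, -14, 0], [-1, -3, 1]].
Row 1: (21)·x + (42)·3 + (0)·z = 0
Row 2: (-7)·x + (-14)·3 + (0)·z = 0
Row 3: (-1)·x + (-3)·3 + (1)·z = 0
Solving gives x = -6, z = 3.
Check: T·(-6, 3, 3) = (12, -6, -6) = -2·(-6, 3, 3).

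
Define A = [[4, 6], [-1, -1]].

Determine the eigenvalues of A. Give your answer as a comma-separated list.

1, 2

det(A - λI) = (4 - λ)(-1 - λ) - (6)·(-1) = λ^2 - 3λ + 2.
This factors as (λ - 1)·(λ - 2) = 0.
Eigenvalues: 1, 2.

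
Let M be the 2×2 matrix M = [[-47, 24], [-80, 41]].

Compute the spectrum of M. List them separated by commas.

-7, 1

det(M - tI) = (-47 - t)(41 - t) - (24)·(-80) = t^2 + 6t - 7.
This factors as (t + 7)·(t - 1) = 0.
Eigenvalues: -7, 1.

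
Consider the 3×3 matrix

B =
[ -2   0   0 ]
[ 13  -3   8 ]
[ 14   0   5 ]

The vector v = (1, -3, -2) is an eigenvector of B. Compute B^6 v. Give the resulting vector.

(64, -192, -128)

First find the eigenvalue: Bv = (-2, 6, 4) = -2·(1, -3, -2), so λ = -2.
Then B^6 v = λ^6·v = (-2)^6·(1, -3, -2) = 64·(1, -3, -2) = (64, -192, -128).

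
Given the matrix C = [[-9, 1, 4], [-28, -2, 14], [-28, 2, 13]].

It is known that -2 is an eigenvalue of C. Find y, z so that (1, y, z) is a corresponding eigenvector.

We need (C + 2I)v = 0.
C + 2I = [[-7, 1, 4], [-28, 0, 14], [-28, 2, 15]].
Row 1: (-7)·1 + (1)·y + (4)·z = 0
Row 2: (-28)·1 + (0)·y + (14)·z = 0
Row 3: (-28)·1 + (2)·y + (15)·z = 0
Solving gives y = -1, z = 2.
Check: C·(1, -1, 2) = (-2, 2, -4) = -2·(1, -1, 2).

-1, 2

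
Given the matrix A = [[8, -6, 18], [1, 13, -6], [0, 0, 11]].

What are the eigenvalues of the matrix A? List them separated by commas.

10, 11, 11

Set up det(μI - A) = 0.
Cofactor expansion gives p(μ) = μ^3 - 32μ^2 + 341μ - 1210.
Since p(10) = 0, μ = 10 is a root.
Dividing by (μ - 10) leaves μ^2 - 22μ + 121.
The quadratic factor is (μ - 11)^2.
Eigenvalues: 10, 11, 11.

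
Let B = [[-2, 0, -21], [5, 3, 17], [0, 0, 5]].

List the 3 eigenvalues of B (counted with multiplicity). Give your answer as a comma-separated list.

-2, 3, 5

Set up det(tI - B) = 0.
Expanding along the first row, p(t) = t^3 - 6t^2 - t + 30.
Since p(-2) = 0, t = -2 is a root.
Dividing by (t + 2) leaves t^2 - 8t + 15.
The quadratic factors as (t - 3)·(t - 5).
Eigenvalues: -2, 3, 5.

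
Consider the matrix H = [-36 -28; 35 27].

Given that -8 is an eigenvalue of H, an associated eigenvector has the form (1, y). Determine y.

We need (H + 8I)v = 0.
H + 8I = [[-28, -28], [35, 35]].
Row 1: (-28)·1 + (-28)·y = 0
Row 2: (35)·1 + (35)·y = 0
Solving gives y = -1.
Check: H·(1, -1) = (-8, 8) = -8·(1, -1).

-1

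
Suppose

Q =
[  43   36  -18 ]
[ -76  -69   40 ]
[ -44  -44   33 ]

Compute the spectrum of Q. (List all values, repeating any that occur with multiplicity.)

The characteristic polynomial is p(lambda) = det(lambda·I - Q).
Cofactor expansion gives p(lambda) = lambda^3 - 7·lambda^2 - 121·lambda + 847.
Rational-root test: lambda = 7 gives p(7) = 0.
Factor out (lambda - 7): p(lambda) = (lambda - 7)·(lambda^2 - 121).
The quadratic factors as (lambda + 11)·(lambda - 11).
Eigenvalues: -11, 7, 11.

-11, 7, 11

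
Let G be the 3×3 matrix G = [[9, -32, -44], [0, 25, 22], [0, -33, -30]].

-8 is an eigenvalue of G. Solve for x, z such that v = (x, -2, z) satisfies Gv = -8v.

We need (G + 8I)v = 0.
G + 8I = [[17, -32, -44], [0, 33, 22], [0, -33, -22]].
Row 1: (17)·x + (-32)·-2 + (-44)·z = 0
Row 2: (0)·x + (33)·-2 + (22)·z = 0
Row 3: (0)·x + (-33)·-2 + (-22)·z = 0
Solving gives x = 4, z = 3.
Check: G·(4, -2, 3) = (-32, 16, -24) = -8·(4, -2, 3).

4, 3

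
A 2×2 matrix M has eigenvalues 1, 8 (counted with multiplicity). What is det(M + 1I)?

18

If M has eigenvalues 1, 8, then M + 1I has eigenvalues 2, 9.
det(M + 1I) = (2) · (9) = 18.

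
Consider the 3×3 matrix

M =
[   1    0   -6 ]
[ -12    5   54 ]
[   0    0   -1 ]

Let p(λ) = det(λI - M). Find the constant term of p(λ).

p(λ) = λ^3 - 5λ^2 - λ + 5.
The constant term is 5.

5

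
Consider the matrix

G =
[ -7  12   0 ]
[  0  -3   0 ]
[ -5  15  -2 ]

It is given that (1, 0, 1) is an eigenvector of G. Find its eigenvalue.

-7

Compute Gv: G·(1, 0, 1) = (-7, 0, -7).
Since Gv = λv, compare component 1: -7 = λ·1, so λ = -7.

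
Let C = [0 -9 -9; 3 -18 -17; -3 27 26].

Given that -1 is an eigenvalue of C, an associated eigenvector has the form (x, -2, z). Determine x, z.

We need (C + 1I)v = 0.
C + 1I = [[1, -9, -9], [3, -17, -17], [-3, 27, 27]].
Row 1: (1)·x + (-9)·-2 + (-9)·z = 0
Row 2: (3)·x + (-17)·-2 + (-17)·z = 0
Row 3: (-3)·x + (27)·-2 + (27)·z = 0
Solving gives x = 0, z = 2.
Check: C·(0, -2, 2) = (0, 2, -2) = -1·(0, -2, 2).

0, 2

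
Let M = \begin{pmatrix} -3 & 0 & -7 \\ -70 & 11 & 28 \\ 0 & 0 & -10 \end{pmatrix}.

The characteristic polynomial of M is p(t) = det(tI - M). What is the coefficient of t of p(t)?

p(t) = t^3 + 2t^2 - 113t - 330.
The coefficient of t is -113.

-113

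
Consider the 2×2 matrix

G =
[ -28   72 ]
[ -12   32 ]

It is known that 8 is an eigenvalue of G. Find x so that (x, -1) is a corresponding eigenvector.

We need (G - 8I)v = 0.
G - 8I = [[-36, 72], [-12, 24]].
Row 1: (-36)·x + (72)·-1 = 0
Row 2: (-12)·x + (24)·-1 = 0
Solving gives x = -2.
Check: G·(-2, -1) = (-16, -8) = 8·(-2, -1).

-2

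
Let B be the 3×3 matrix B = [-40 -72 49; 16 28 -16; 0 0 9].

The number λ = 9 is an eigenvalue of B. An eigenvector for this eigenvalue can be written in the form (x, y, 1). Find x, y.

1, 0

We need (B - 9I)v = 0.
B - 9I = [[-49, -72, 49], [16, 19, -16], [0, 0, 0]].
Row 1: (-49)·x + (-72)·y + (49)·1 = 0
Row 2: (16)·x + (19)·y + (-16)·1 = 0
Row 3: (0)·x + (0)·y + (0)·1 = 0
Solving gives x = 1, y = 0.
Check: B·(1, 0, 1) = (9, 0, 9) = 9·(1, 0, 1).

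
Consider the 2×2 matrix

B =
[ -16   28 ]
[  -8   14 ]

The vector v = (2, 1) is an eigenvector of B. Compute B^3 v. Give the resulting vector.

(-16, -8)

First find the eigenvalue: Bv = (-4, -2) = -2·(2, 1), so λ = -2.
Then B^3 v = λ^3·v = (-2)^3·(2, 1) = -8·(2, 1) = (-16, -8).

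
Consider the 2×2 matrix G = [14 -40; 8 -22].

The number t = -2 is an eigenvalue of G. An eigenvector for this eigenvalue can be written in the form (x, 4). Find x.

We need (G + 2I)v = 0.
G + 2I = [[16, -40], [8, -20]].
Row 1: (16)·x + (-40)·4 = 0
Row 2: (8)·x + (-20)·4 = 0
Solving gives x = 10.
Check: G·(10, 4) = (-20, -8) = -2·(10, 4).

10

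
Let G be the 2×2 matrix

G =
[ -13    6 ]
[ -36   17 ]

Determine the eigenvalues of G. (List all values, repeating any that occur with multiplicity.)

-1, 5

det(G - λI) = (-13 - λ)(17 - λ) - (6)·(-36) = λ^2 - 4λ - 5.
This factors as (λ + 1)·(λ - 5) = 0.
Eigenvalues: -1, 5.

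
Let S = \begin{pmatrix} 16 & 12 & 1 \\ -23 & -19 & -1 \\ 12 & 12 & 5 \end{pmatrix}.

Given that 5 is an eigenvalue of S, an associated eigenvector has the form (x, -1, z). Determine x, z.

We need (S - 5I)v = 0.
S - 5I = [[11, 12, 1], [-23, -24, -1], [12, 12, 0]].
Row 1: (11)·x + (12)·-1 + (1)·z = 0
Row 2: (-23)·x + (-24)·-1 + (-1)·z = 0
Row 3: (12)·x + (12)·-1 + (0)·z = 0
Solving gives x = 1, z = 1.
Check: S·(1, -1, 1) = (5, -5, 5) = 5·(1, -1, 1).

1, 1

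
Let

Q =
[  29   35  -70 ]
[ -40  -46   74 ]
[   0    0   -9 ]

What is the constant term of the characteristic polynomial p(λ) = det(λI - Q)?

p(0) = det(0·I − Q) = det(−Q) = (−1)^3·det(Q).
det(Q) = -594, so p(0) = 594.

594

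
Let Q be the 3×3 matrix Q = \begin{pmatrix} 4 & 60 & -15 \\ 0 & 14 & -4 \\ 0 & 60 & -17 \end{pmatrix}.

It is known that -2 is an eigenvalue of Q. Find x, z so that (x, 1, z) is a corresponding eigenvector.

We need (Q + 2I)v = 0.
Q + 2I = [[6, 60, -15], [0, 16, -4], [0, 60, -15]].
Row 1: (6)·x + (60)·1 + (-15)·z = 0
Row 2: (0)·x + (16)·1 + (-4)·z = 0
Row 3: (0)·x + (60)·1 + (-15)·z = 0
Solving gives x = 0, z = 4.
Check: Q·(0, 1, 4) = (0, -2, -8) = -2·(0, 1, 4).

0, 4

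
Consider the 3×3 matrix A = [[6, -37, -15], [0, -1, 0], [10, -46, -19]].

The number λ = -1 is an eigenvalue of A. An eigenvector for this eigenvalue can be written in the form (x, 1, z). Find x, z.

1, -2

We need (A + 1I)v = 0.
A + 1I = [[7, -37, -15], [0, 0, 0], [10, -46, -18]].
Row 1: (7)·x + (-37)·1 + (-15)·z = 0
Row 2: (0)·x + (0)·1 + (0)·z = 0
Row 3: (10)·x + (-46)·1 + (-18)·z = 0
Solving gives x = 1, z = -2.
Check: A·(1, 1, -2) = (-1, -1, 2) = -1·(1, 1, -2).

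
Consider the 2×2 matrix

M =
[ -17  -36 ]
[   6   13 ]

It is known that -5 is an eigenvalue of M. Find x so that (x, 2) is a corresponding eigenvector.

-6

We need (M + 5I)v = 0.
M + 5I = [[-12, -36], [6, 18]].
Row 1: (-12)·x + (-36)·2 = 0
Row 2: (6)·x + (18)·2 = 0
Solving gives x = -6.
Check: M·(-6, 2) = (30, -10) = -5·(-6, 2).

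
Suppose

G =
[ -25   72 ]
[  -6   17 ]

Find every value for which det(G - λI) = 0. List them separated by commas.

-7, -1

det(G - λI) = (-25 - λ)(17 - λ) - (72)·(-6) = λ^2 + 8λ + 7.
This factors as (λ + 7)·(λ + 1) = 0.
Eigenvalues: -7, -1.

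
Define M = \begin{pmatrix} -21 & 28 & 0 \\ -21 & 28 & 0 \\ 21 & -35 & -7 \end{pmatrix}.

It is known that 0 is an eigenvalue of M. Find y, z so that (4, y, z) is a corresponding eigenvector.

We need (M)v = 0.
M = [[-21, 28, 0], [-21, 28, 0], [21, -35, -7]].
Row 1: (-21)·4 + (28)·y + (0)·z = 0
Row 2: (-21)·4 + (28)·y + (0)·z = 0
Row 3: (21)·4 + (-35)·y + (-7)·z = 0
Solving gives y = 3, z = -3.
Check: M·(4, 3, -3) = (0, 0, 0) = 0·(4, 3, -3).

3, -3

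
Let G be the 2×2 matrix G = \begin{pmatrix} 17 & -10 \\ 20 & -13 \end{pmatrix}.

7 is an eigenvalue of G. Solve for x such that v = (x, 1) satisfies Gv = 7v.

1

We need (G - 7I)v = 0.
G - 7I = [[10, -10], [20, -20]].
Row 1: (10)·x + (-10)·1 = 0
Row 2: (20)·x + (-20)·1 = 0
Solving gives x = 1.
Check: G·(1, 1) = (7, 7) = 7·(1, 1).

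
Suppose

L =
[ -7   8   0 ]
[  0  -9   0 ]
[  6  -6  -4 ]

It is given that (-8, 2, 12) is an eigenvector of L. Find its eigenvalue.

-9

Compute Lv: L·(-8, 2, 12) = (72, -18, -108).
Since Lv = λv, compare component 1: 72 = λ·-8, so λ = -9.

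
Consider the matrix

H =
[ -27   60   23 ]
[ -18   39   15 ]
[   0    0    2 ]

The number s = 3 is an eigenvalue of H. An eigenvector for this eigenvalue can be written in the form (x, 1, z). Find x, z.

We need (H - 3I)v = 0.
H - 3I = [[-30, 60, 23], [-18, 36, 15], [0, 0, -1]].
Row 1: (-30)·x + (60)·1 + (23)·z = 0
Row 2: (-18)·x + (36)·1 + (15)·z = 0
Row 3: (0)·x + (0)·1 + (-1)·z = 0
Solving gives x = 2, z = 0.
Check: H·(2, 1, 0) = (6, 3, 0) = 3·(2, 1, 0).

2, 0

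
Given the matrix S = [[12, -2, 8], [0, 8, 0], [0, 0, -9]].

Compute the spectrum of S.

-9, 8, 12

S is upper triangular, so its eigenvalues are the diagonal entries.
Diagonal: 12, 8, -9.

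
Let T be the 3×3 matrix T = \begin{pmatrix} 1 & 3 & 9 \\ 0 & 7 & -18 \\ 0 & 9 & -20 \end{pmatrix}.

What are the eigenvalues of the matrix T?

The characteristic polynomial is p(lambda) = det(lambda·I - T).
Expanding the 3×3 determinant: p(lambda) = lambda^3 + 12·lambda^2 + 9·lambda - 22.
Try lambda = -11: p(-11) = 0, so -11 is a root.
Dividing by (lambda + 11) leaves lambda^2 + lambda - 2.
The quadratic factors as (lambda + 2)·(lambda - 1).
Eigenvalues: -11, -2, 1.

-11, -2, 1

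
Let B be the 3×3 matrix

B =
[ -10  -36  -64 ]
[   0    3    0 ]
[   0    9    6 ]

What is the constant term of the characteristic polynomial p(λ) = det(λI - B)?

p(0) = det(0·I − B) = det(−B) = (−1)^3·det(B).
det(B) = -180, so p(0) = 180.

180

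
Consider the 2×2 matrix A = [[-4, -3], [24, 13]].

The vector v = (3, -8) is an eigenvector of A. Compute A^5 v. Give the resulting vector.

First find the eigenvalue: Av = (12, -32) = 4·(3, -8), so λ = 4.
Then A^5 v = λ^5·v = 4^5·(3, -8) = 1024·(3, -8) = (3072, -8192).

(3072, -8192)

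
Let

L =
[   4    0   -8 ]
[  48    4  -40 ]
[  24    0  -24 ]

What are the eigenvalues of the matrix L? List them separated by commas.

Compute the characteristic polynomial p(μ) = det(μI - L).
Cofactor expansion gives p(μ) = μ^3 + 16μ^2 + 16μ - 384.
Try μ = -12: p(-12) = 0, so -12 is a root.
Factor out (μ + 12): p(μ) = (μ + 12)·(μ^2 + 4μ - 32).
The quadratic factors as (μ + 8)·(μ - 4).
Eigenvalues: -12, -8, 4.

-12, -8, 4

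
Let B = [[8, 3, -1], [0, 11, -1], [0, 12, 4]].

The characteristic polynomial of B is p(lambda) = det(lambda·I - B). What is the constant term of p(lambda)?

-448

p(lambda) = lambda^3 - 23·lambda^2 + 176·lambda - 448.
The constant term is -448.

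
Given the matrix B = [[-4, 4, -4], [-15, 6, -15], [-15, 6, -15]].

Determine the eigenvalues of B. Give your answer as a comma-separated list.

-9, -4, 0

Compute the characteristic polynomial p(t) = det(tI - B).
Expanding along the first row, p(t) = t^3 + 13t^2 + 36t.
Since p(0) = 0, t = 0 is a root.
Dividing by t leaves t^2 + 13t + 36.
The quadratic factors as (t + 9)·(t + 4).
Eigenvalues: -9, -4, 0.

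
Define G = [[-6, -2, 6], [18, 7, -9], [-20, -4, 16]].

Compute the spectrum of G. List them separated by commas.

Compute the characteristic polynomial p(s) = det(sI - G).
Expanding the 3×3 determinant: p(s) = s^3 - 17s^2 + 94s - 168.
Since p(4) = 0, s = 4 is a root.
Factor out (s - 4): p(s) = (s - 4)·(s^2 - 13s + 42).
The quadratic factors as (s - 6)·(s - 7).
Eigenvalues: 4, 6, 7.

4, 6, 7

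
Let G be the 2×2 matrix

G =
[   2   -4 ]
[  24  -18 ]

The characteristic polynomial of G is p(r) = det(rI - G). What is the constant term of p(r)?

60

p(r) = r^2 + 16r + 60.
The constant term is 60.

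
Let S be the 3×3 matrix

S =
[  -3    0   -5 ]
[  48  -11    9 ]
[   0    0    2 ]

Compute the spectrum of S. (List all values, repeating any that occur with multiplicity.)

Compute the characteristic polynomial p(λ) = det(λI - S).
Expanding the 3×3 determinant: p(λ) = λ^3 + 12λ^2 + 5λ - 66.
Try λ = 2: p(2) = 0, so 2 is a root.
Factor out (λ - 2): p(λ) = (λ - 2)·(λ^2 + 14λ + 33).
The quadratic factors as (λ + 11)·(λ + 3).
Eigenvalues: -11, -3, 2.

-11, -3, 2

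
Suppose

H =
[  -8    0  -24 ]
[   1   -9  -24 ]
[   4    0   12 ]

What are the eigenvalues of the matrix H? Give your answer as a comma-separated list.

-9, 0, 4

Compute the characteristic polynomial p(r) = det(rI - H).
Cofactor expansion gives p(r) = r^3 + 5r^2 - 36r.
Since p(0) = 0, r = 0 is a root.
Factor out r: p(r) = r·(r^2 + 5r - 36).
The quadratic factors as (r + 9)·(r - 4).
Eigenvalues: -9, 0, 4.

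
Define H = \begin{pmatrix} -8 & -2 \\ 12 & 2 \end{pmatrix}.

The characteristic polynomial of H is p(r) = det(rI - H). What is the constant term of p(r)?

p(r) = r^2 + 6r + 8.
The constant term is 8.

8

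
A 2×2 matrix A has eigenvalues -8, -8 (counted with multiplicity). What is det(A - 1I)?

81

If A has eigenvalues -8, -8, then A - 1I has eigenvalues -9, -9.
det(A - 1I) = (-9) · (-9) = 81.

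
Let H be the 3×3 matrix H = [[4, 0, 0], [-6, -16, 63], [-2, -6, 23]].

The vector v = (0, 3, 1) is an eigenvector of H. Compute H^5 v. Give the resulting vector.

(0, 9375, 3125)

First find the eigenvalue: Hv = (0, 15, 5) = 5·(0, 3, 1), so λ = 5.
Then H^5 v = λ^5·v = 5^5·(0, 3, 1) = 3125·(0, 3, 1) = (0, 9375, 3125).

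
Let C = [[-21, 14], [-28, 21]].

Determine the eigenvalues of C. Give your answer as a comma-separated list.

-7, 7

det(C - sI) = (-21 - s)(21 - s) - (14)·(-28) = s^2 - 49.
This factors as (s + 7)·(s - 7) = 0.
Eigenvalues: -7, 7.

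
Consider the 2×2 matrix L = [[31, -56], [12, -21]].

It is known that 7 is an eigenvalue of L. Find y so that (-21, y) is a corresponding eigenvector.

-9

We need (L - 7I)v = 0.
L - 7I = [[24, -56], [12, -28]].
Row 1: (24)·-21 + (-56)·y = 0
Row 2: (12)·-21 + (-28)·y = 0
Solving gives y = -9.
Check: L·(-21, -9) = (-147, -63) = 7·(-21, -9).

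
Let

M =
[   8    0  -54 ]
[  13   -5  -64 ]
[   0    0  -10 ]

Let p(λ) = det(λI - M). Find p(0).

p(0) = det(0·I − M) = det(−M) = (−1)^3·det(M).
det(M) = 400, so p(0) = -400.

-400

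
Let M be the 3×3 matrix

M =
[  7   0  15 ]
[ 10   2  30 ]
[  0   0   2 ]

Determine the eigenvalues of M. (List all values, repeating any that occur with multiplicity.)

2, 2, 7

Compute the characteristic polynomial p(s) = det(sI - M).
Expanding the 3×3 determinant: p(s) = s^3 - 11s^2 + 32s - 28.
Rational-root test: s = 2 gives p(2) = 0.
Dividing by (s - 2) leaves s^2 - 9s + 14.
The quadratic factors as (s - 2)·(s - 7).
Eigenvalues: 2, 2, 7.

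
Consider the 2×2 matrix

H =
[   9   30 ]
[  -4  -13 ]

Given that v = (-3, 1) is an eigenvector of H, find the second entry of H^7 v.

-1

First find the eigenvalue: Hv = (3, -1) = -1·(-3, 1), so λ = -1.
Then H^7 v = λ^7·v = (-1)^7·(-3, 1) = -1·(-3, 1) = (3, -1).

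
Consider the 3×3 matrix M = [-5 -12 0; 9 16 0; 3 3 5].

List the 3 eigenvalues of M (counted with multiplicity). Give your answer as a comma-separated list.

The characteristic polynomial is p(r) = det(rI - M).
Expanding the 3×3 determinant: p(r) = r^3 - 16r^2 + 83r - 140.
Since p(7) = 0, r = 7 is a root.
Dividing by (r - 7) leaves r^2 - 9r + 20.
The quadratic factors as (r - 4)·(r - 5).
Eigenvalues: 4, 5, 7.

4, 5, 7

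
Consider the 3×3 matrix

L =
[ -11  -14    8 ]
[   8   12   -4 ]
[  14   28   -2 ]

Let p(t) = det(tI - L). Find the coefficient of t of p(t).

p(t) = t^3 + t^2 - 22t - 40.
The coefficient of t is -22.

-22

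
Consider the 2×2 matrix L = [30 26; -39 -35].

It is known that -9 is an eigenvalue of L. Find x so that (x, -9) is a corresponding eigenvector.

6

We need (L + 9I)v = 0.
L + 9I = [[39, 26], [-39, -26]].
Row 1: (39)·x + (26)·-9 = 0
Row 2: (-39)·x + (-26)·-9 = 0
Solving gives x = 6.
Check: L·(6, -9) = (-54, 81) = -9·(6, -9).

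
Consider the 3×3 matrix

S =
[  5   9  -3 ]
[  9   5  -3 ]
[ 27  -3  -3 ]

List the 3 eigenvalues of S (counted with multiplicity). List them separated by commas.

Compute the characteristic polynomial p(t) = det(tI - S).
Expanding the 3×3 determinant: p(t) = t^3 - 7t^2 - 14t + 120.
Try t = 5: p(5) = 0, so 5 is a root.
Dividing by (t - 5) leaves t^2 - 2t - 24.
The quadratic factors as (t + 4)·(t - 6).
Eigenvalues: -4, 5, 6.

-4, 5, 6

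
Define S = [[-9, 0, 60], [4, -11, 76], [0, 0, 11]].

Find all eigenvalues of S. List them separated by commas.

Set up det(tI - S) = 0.
Expanding the 3×3 determinant: p(t) = t^3 + 9t^2 - 121t - 1089.
Since p(-11) = 0, t = -11 is a root.
Factor out (t + 11): p(t) = (t + 11)·(t^2 - 2t - 99).
The quadratic factors as (t + 9)·(t - 11).
Eigenvalues: -11, -9, 11.

-11, -9, 11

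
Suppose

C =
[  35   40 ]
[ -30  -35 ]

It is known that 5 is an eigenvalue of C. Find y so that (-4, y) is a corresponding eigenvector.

3

We need (C - 5I)v = 0.
C - 5I = [[30, 40], [-30, -40]].
Row 1: (30)·-4 + (40)·y = 0
Row 2: (-30)·-4 + (-40)·y = 0
Solving gives y = 3.
Check: C·(-4, 3) = (-20, 15) = 5·(-4, 3).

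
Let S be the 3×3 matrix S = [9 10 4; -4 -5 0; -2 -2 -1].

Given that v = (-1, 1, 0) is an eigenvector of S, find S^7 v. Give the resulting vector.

(1, -1, 0)

First find the eigenvalue: Sv = (1, -1, 0) = -1·(-1, 1, 0), so λ = -1.
Then S^7 v = λ^7·v = (-1)^7·(-1, 1, 0) = -1·(-1, 1, 0) = (1, -1, 0).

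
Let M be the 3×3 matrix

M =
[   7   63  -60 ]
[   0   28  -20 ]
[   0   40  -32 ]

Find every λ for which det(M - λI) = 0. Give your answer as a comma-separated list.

-12, 7, 8

The characteristic polynomial is p(λ) = det(λI - M).
Expanding the 3×3 determinant: p(λ) = λ^3 - 3λ^2 - 124λ + 672.
Rational-root test: λ = -12 gives p(-12) = 0.
Factor out (λ + 12): p(λ) = (λ + 12)·(λ^2 - 15λ + 56).
The quadratic factors as (λ - 7)·(λ - 8).
Eigenvalues: -12, 7, 8.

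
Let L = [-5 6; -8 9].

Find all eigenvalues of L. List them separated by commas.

1, 3

det(L - μI) = (-5 - μ)(9 - μ) - (6)·(-8) = μ^2 - 4μ + 3.
This factors as (μ - 1)·(μ - 3) = 0.
Eigenvalues: 1, 3.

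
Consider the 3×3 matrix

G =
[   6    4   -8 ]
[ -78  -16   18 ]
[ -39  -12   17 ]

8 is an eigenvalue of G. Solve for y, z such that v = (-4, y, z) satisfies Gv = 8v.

We need (G - 8I)v = 0.
G - 8I = [[-2, 4, -8], [-78, -24, 18], [-39, -12, 9]].
Row 1: (-2)·-4 + (4)·y + (-8)·z = 0
Row 2: (-78)·-4 + (-24)·y + (18)·z = 0
Row 3: (-39)·-4 + (-12)·y + (9)·z = 0
Solving gives y = 22, z = 12.
Check: G·(-4, 22, 12) = (-32, 176, 96) = 8·(-4, 22, 12).

22, 12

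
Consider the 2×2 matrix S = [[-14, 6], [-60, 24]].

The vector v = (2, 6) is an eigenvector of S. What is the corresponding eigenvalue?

4

Compute Sv: S·(2, 6) = (8, 24).
Since Sv = λv, compare component 1: 8 = λ·2, so λ = 4.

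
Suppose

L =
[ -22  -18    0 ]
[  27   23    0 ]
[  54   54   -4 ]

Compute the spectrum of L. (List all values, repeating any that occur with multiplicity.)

-4, -4, 5

Compute the characteristic polynomial p(lambda) = det(lambda·I - L).
Expanding along the first row, p(lambda) = lambda^3 + 3·lambda^2 - 24·lambda - 80.
Since p(-4) = 0, lambda = -4 is a root.
Factor out (lambda + 4): p(lambda) = (lambda + 4)·(lambda^2 - lambda - 20).
The quadratic factors as (lambda + 4)·(lambda - 5).
Eigenvalues: -4, -4, 5.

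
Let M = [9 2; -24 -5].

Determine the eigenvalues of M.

det(M - λI) = (9 - λ)(-5 - λ) - (2)·(-24) = λ^2 - 4λ + 3.
This factors as (λ - 1)·(λ - 3) = 0.
Eigenvalues: 1, 3.

1, 3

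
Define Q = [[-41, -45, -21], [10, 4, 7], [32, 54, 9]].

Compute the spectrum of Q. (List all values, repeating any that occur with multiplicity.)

Compute the characteristic polynomial p(t) = det(tI - Q).
Expanding along the first row, p(t) = t^3 + 28t^2 + 247t + 660.
Rational-root test: t = -5 gives p(-5) = 0.
Dividing by (t + 5) leaves t^2 + 23t + 132.
The quadratic factors as (t + 12)·(t + 11).
Eigenvalues: -12, -11, -5.

-12, -11, -5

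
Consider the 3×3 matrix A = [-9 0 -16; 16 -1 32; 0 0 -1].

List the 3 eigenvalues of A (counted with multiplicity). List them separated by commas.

The characteristic polynomial is p(t) = det(tI - A).
Expanding the 3×3 determinant: p(t) = t^3 + 11t^2 + 19t + 9.
Rational-root test: t = -1 gives p(-1) = 0.
Dividing by (t + 1) leaves t^2 + 10t + 9.
The quadratic factors as (t + 9)·(t + 1).
Eigenvalues: -9, -1, -1.

-9, -1, -1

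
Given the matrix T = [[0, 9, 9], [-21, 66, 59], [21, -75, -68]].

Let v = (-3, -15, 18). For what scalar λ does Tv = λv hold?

-9

Compute Tv: T·(-3, -15, 18) = (27, 135, -162).
Since Tv = λv, compare component 1: 27 = λ·-3, so λ = -9.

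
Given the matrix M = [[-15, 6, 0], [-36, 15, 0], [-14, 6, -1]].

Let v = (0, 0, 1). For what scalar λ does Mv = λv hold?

Compute Mv: M·(0, 0, 1) = (0, 0, -1).
Since Mv = λv, compare component 3: -1 = λ·1, so λ = -1.

-1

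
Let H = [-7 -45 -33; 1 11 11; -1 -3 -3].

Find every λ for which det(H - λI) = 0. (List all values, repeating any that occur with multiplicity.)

Set up det(λI - H) = 0.
Expanding along the first row, p(λ) = λ^3 - λ^2 - 44λ - 96.
Rational-root test: λ = -3 gives p(-3) = 0.
Factor out (λ + 3): p(λ) = (λ + 3)·(λ^2 - 4λ - 32).
The quadratic factors as (λ + 4)·(λ - 8).
Eigenvalues: -4, -3, 8.

-4, -3, 8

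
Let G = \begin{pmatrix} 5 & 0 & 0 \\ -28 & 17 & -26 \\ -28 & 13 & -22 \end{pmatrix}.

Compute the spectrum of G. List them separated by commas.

-9, 4, 5

Set up det(sI - G) = 0.
Cofactor expansion gives p(s) = s^3 - 61s + 180.
Try s = 5: p(5) = 0, so 5 is a root.
Dividing by (s - 5) leaves s^2 + 5s - 36.
The quadratic factors as (s + 9)·(s - 4).
Eigenvalues: -9, 4, 5.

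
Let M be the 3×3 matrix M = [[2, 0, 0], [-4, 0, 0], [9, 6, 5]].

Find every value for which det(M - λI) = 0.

0, 2, 5

M is lower triangular, so its eigenvalues are the diagonal entries.
Diagonal: 2, 0, 5.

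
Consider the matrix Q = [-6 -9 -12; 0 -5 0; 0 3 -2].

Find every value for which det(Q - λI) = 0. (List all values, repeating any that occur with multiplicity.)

-6, -5, -2

Set up det(rI - Q) = 0.
Expanding the 3×3 determinant: p(r) = r^3 + 13r^2 + 52r + 60.
Since p(-6) = 0, r = -6 is a root.
Factor out (r + 6): p(r) = (r + 6)·(r^2 + 7r + 10).
The quadratic factors as (r + 5)·(r + 2).
Eigenvalues: -6, -5, -2.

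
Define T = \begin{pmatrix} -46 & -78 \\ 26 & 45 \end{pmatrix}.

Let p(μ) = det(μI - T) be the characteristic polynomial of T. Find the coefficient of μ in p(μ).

1

The coefficient of μ of det(μI - T) is −trace(T).
trace(T) = (-46) + (45) = -1, so the coefficient is 1.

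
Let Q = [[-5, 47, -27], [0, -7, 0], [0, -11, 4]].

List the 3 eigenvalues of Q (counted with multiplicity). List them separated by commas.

The characteristic polynomial is p(t) = det(tI - Q).
Expanding along the first row, p(t) = t^3 + 8t^2 - 13t - 140.
Try t = -7: p(-7) = 0, so -7 is a root.
Dividing by (t + 7) leaves t^2 + t - 20.
The quadratic factors as (t + 5)·(t - 4).
Eigenvalues: -7, -5, 4.

-7, -5, 4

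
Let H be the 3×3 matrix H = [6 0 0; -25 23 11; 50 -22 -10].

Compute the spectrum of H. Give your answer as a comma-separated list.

The characteristic polynomial is p(λ) = det(λI - H).
Expanding the 3×3 determinant: p(λ) = λ^3 - 19λ^2 + 90λ - 72.
Since p(1) = 0, λ = 1 is a root.
Dividing by (λ - 1) leaves λ^2 - 18λ + 72.
The quadratic factors as (λ - 6)·(λ - 12).
Eigenvalues: 1, 6, 12.

1, 6, 12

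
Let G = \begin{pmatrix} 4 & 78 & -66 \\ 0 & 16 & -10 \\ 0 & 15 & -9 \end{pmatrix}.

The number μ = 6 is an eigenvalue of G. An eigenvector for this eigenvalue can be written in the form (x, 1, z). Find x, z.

6, 1

We need (G - 6I)v = 0.
G - 6I = [[-2, 78, -66], [0, 10, -10], [0, 15, -15]].
Row 1: (-2)·x + (78)·1 + (-66)·z = 0
Row 2: (0)·x + (10)·1 + (-10)·z = 0
Row 3: (0)·x + (15)·1 + (-15)·z = 0
Solving gives x = 6, z = 1.
Check: G·(6, 1, 1) = (36, 6, 6) = 6·(6, 1, 1).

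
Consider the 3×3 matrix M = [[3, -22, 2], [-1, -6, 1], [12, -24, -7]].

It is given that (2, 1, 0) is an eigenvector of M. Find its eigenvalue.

Compute Mv: M·(2, 1, 0) = (-16, -8, 0).
Since Mv = λv, compare component 1: -16 = λ·2, so λ = -8.

-8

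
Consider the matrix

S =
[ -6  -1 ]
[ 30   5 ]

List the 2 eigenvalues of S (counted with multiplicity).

det(S - λI) = (-6 - λ)(5 - λ) - (-1)·(30) = λ^2 + λ.
This factors as (λ + 1)·λ = 0.
Eigenvalues: -1, 0.

-1, 0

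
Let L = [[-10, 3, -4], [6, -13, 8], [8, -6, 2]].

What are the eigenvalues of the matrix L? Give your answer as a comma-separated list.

-8, -7, -6

Compute the characteristic polynomial p(t) = det(tI - L).
Expanding the 3×3 determinant: p(t) = t^3 + 21t^2 + 146t + 336.
Try t = -6: p(-6) = 0, so -6 is a root.
Dividing by (t + 6) leaves t^2 + 15t + 56.
The quadratic factors as (t + 8)·(t + 7).
Eigenvalues: -8, -7, -6.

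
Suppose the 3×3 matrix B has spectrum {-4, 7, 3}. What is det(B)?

det(B) is the product of the eigenvalues: (-4) · (7) · (3) = -84.

-84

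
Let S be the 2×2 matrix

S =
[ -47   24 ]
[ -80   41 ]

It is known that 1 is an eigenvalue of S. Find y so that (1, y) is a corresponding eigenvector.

We need (S - 1I)v = 0.
S - 1I = [[-48, 24], [-80, 40]].
Row 1: (-48)·1 + (24)·y = 0
Row 2: (-80)·1 + (40)·y = 0
Solving gives y = 2.
Check: S·(1, 2) = (1, 2) = 1·(1, 2).

2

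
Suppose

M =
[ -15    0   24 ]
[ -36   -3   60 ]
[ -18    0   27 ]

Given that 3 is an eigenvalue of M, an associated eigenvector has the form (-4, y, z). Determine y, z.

-6, -3

We need (M - 3I)v = 0.
M - 3I = [[-18, 0, 24], [-36, -6, 60], [-18, 0, 24]].
Row 1: (-18)·-4 + (0)·y + (24)·z = 0
Row 2: (-36)·-4 + (-6)·y + (60)·z = 0
Row 3: (-18)·-4 + (0)·y + (24)·z = 0
Solving gives y = -6, z = -3.
Check: M·(-4, -6, -3) = (-12, -18, -9) = 3·(-4, -6, -3).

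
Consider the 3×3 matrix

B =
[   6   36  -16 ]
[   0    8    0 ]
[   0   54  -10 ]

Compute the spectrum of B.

-10, 6, 8

The characteristic polynomial is p(r) = det(rI - B).
Expanding the 3×3 determinant: p(r) = r^3 - 4r^2 - 92r + 480.
Try r = 8: p(8) = 0, so 8 is a root.
Factor out (r - 8): p(r) = (r - 8)·(r^2 + 4r - 60).
The quadratic factors as (r + 10)·(r - 6).
Eigenvalues: -10, 6, 8.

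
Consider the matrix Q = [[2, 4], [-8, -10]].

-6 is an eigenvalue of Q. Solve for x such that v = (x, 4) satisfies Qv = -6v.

-2

We need (Q + 6I)v = 0.
Q + 6I = [[8, 4], [-8, -4]].
Row 1: (8)·x + (4)·4 = 0
Row 2: (-8)·x + (-4)·4 = 0
Solving gives x = -2.
Check: Q·(-2, 4) = (12, -24) = -6·(-2, 4).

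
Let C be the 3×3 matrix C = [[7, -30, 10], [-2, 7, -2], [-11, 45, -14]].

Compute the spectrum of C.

-3, 1, 2

Compute the characteristic polynomial p(λ) = det(λI - C).
Expanding along the first row, p(λ) = λ^3 - 7λ + 6.
Rational-root test: λ = 1 gives p(1) = 0.
Factor out (λ - 1): p(λ) = (λ - 1)·(λ^2 + λ - 6).
The quadratic factors as (λ + 3)·(λ - 2).
Eigenvalues: -3, 1, 2.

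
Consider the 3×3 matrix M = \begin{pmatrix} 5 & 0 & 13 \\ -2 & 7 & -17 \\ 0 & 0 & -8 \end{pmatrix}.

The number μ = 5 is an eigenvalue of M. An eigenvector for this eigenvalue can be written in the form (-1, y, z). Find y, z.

We need (M - 5I)v = 0.
M - 5I = [[0, 0, 13], [-2, 2, -17], [0, 0, -13]].
Row 1: (0)·-1 + (0)·y + (13)·z = 0
Row 2: (-2)·-1 + (2)·y + (-17)·z = 0
Row 3: (0)·-1 + (0)·y + (-13)·z = 0
Solving gives y = -1, z = 0.
Check: M·(-1, -1, 0) = (-5, -5, 0) = 5·(-1, -1, 0).

-1, 0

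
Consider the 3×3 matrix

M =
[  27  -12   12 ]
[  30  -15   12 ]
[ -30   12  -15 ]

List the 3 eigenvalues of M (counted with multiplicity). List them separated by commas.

The characteristic polynomial is p(λ) = det(λI - M).
Cofactor expansion gives p(λ) = λ^3 + 3λ^2 - 9λ - 27.
Rational-root test: λ = -3 gives p(-3) = 0.
Factor out (λ + 3): p(λ) = (λ + 3)·(λ^2 - 9).
The quadratic factors as (λ + 3)·(λ - 3).
Eigenvalues: -3, -3, 3.

-3, -3, 3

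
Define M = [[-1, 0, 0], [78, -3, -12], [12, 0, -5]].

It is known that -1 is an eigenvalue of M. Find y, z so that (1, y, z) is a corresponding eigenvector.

21, 3

We need (M + 1I)v = 0.
M + 1I = [[0, 0, 0], [78, -2, -12], [12, 0, -4]].
Row 1: (0)·1 + (0)·y + (0)·z = 0
Row 2: (78)·1 + (-2)·y + (-12)·z = 0
Row 3: (12)·1 + (0)·y + (-4)·z = 0
Solving gives y = 21, z = 3.
Check: M·(1, 21, 3) = (-1, -21, -3) = -1·(1, 21, 3).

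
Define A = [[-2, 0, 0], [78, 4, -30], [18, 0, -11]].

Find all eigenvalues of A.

-11, -2, 4

The characteristic polynomial is p(r) = det(rI - A).
Cofactor expansion gives p(r) = r^3 + 9r^2 - 30r - 88.
Since p(-2) = 0, r = -2 is a root.
Dividing by (r + 2) leaves r^2 + 7r - 44.
The quadratic factors as (r + 11)·(r - 4).
Eigenvalues: -11, -2, 4.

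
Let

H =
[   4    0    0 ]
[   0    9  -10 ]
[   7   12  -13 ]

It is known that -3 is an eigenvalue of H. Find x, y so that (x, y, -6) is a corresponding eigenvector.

0, -5

We need (H + 3I)v = 0.
H + 3I = [[7, 0, 0], [0, 12, -10], [7, 12, -10]].
Row 1: (7)·x + (0)·y + (0)·-6 = 0
Row 2: (0)·x + (12)·y + (-10)·-6 = 0
Row 3: (7)·x + (12)·y + (-10)·-6 = 0
Solving gives x = 0, y = -5.
Check: H·(0, -5, -6) = (0, 15, 18) = -3·(0, -5, -6).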